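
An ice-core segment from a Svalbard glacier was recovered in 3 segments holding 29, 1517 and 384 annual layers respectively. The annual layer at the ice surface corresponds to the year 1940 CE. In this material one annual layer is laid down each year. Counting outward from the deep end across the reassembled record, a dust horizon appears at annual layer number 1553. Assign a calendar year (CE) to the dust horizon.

Total annual layers = 29 + 1517 + 384 = 1930.
The dust horizon sits at annual layer 1553 from the deep end, so 1930 − 1553 = 377 annual layers formed after it.
Counting back 377 years from 1940 CE places the dust horizon in 1940 − 377 = 1563 CE.

1563 CE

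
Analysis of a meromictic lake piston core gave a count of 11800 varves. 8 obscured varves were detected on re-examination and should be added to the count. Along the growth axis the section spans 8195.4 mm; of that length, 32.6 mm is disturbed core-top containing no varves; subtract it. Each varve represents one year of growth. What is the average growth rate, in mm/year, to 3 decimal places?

0.691 mm/year

After corrections the count is 11800 + 8 = 11808 varves.
Removing the 32.6 mm offcut leaves 8195.4 − 32.6 = 8162.8 mm.
Mean rate = 8162.8 mm / 11808 years ≈ 0.691 mm/year.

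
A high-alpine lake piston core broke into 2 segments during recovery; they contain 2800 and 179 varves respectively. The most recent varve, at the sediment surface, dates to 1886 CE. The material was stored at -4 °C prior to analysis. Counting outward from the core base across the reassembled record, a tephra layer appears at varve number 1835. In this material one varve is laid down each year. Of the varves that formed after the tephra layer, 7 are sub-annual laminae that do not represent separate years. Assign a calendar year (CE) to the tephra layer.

749 CE

Total varves = 2800 + 179 = 2979.
The tephra layer sits at varve 1835 from the core base, so 2979 − 1835 = 1144 varves formed after it.
Excluding 7 false varves: 1144 − 7 = 1137.
The varve at the sediment surface is 1886 CE, so the tephra layer dates to 1886 − 1137 = 749 CE.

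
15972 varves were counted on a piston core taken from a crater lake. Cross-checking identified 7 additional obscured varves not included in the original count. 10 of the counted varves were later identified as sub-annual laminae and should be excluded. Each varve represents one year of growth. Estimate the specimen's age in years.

After corrections the count is 15972 − 10 + 7 = 15969 varves.
With a one-to-one varve periodicity this is 15969 years.

15969 yr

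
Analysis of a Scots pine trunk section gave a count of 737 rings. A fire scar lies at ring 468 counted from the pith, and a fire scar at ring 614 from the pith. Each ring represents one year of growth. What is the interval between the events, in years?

614 − 468 = 146 rings lie between the two events.
One ring per year makes the interval 146 years.

146 years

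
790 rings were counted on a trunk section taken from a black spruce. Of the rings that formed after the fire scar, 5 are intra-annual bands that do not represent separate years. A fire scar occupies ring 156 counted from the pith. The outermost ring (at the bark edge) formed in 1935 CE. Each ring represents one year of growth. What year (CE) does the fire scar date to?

1306 CE

790 − 156 = 634 rings lie beyond the fire scar toward the bark edge.
Excluding 5 false rings: 634 − 5 = 629.
1935 − 629 = 1306 CE.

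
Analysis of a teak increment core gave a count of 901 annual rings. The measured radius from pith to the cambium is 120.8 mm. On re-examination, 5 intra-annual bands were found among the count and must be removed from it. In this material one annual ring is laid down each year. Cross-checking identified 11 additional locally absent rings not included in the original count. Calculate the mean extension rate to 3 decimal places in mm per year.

Correcting the raw count gives 901 − 5 + 11 = 907 true annual rings.
Extension rate ≈ 120.8 / 907 = 0.133 mm per year.

0.133 mm per year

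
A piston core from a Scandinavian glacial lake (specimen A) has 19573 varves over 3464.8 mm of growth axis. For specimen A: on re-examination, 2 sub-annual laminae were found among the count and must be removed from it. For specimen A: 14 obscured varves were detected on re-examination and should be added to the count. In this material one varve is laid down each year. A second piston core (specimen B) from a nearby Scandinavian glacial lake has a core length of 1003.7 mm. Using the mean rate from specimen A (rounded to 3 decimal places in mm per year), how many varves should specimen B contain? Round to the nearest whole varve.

Specimen A: after corrections the count is 19573 − 2 + 14 = 19585 varves.
A: Extension rate ≈ 3464.8 / 19585 = 0.177 mm per year.
For B, 1003.7 / 0.177 = 5670.62 years ≈ 5671 varves.

5671 varves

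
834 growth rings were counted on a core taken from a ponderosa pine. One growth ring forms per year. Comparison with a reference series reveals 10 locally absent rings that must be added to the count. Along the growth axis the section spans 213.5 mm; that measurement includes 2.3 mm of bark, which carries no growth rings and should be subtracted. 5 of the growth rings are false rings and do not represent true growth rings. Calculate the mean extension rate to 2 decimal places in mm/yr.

0.25 mm/yr

Adjusted count: 834 − 5 + 10 = 839 growth rings.
The growth record spans 213.5 − 2.3 = 211.2 mm.
Extension rate ≈ 211.2 / 839 = 0.25 mm/yr.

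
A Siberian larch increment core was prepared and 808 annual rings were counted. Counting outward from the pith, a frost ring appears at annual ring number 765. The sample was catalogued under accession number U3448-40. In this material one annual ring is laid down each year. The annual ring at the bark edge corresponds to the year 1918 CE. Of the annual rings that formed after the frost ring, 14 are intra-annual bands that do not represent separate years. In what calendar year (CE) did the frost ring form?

1889 CE

808 − 765 = 43 annual rings lie beyond the frost ring toward the bark edge.
Excluding 14 false annual rings: 43 − 14 = 29.
Counting back 29 years from 1918 CE places the frost ring in 1918 − 29 = 1889 CE.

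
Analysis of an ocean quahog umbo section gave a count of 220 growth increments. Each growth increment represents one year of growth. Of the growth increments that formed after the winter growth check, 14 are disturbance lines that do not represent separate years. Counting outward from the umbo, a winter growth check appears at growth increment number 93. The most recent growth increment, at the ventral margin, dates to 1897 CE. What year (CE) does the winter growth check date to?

1784 CE

220 − 93 = 127 growth increments lie beyond the winter growth check toward the ventral margin.
Removing the 14 false growth increments leaves 127 − 14 = 113 true growth increments beyond the winter growth check.
1897 − 113 = 1784 CE.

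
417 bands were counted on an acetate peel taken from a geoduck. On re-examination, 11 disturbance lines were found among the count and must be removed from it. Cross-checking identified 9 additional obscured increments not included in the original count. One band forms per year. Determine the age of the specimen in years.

415 yr

True band count = 417 − 11 + 9 = 415.
At one band per year, that is 415 years.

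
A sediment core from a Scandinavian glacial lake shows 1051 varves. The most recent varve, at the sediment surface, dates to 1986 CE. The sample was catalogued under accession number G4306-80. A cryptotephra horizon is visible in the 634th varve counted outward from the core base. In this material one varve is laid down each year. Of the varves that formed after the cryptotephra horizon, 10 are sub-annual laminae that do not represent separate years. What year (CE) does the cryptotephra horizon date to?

1579 CE

1051 − 634 = 417 varves lie beyond the cryptotephra horizon toward the sediment surface.
Excluding 10 false varves: 417 − 10 = 407.
The varve at the sediment surface is 1986 CE, so the cryptotephra horizon dates to 1986 − 407 = 1579 CE.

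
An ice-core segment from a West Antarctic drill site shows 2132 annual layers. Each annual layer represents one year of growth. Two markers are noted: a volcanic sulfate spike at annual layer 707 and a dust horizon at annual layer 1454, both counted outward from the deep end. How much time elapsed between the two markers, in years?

The two markers are separated by 1454 − 707 = 747 annual layers.
That is 747 years at one annual layer per year.

747 years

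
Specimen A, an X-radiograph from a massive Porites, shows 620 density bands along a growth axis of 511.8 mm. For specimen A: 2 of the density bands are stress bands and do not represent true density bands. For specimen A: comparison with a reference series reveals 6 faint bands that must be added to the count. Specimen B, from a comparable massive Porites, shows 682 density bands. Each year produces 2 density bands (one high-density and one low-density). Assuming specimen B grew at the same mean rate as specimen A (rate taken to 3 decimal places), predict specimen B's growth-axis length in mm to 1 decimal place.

Specimen A: correcting the raw count gives 620 − 2 + 6 = 624 true density bands.
Specimen A: dividing by 2 density bands per year: 624 / 2 = 312 years.
A: Mean rate = 511.8 mm / 312 years ≈ 1.640 mm per year.
Specimen B: dividing by 2 density bands per year: 682 / 2 = 341 years. B's length ≈ 1.640 × 341 = 559.2 mm.

559.2 mm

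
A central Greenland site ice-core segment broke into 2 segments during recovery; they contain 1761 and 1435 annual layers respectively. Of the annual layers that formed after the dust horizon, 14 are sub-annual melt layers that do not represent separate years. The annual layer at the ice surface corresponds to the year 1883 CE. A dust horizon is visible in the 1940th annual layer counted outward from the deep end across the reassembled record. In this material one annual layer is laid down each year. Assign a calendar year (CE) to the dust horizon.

641 CE

Total annual layers = 1761 + 1435 = 3196.
3196 − 1940 = 1256 annual layers lie beyond the dust horizon toward the ice surface.
Removing the 14 false annual layers leaves 1256 − 14 = 1242 true annual layers beyond the dust horizon.
1883 − 1242 = 641 CE.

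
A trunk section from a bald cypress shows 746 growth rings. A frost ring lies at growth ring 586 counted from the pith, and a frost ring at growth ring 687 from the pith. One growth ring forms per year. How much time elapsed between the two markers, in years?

101 years

687 − 586 = 101 growth rings lie between the two events.
That is 101 years at one growth ring per year.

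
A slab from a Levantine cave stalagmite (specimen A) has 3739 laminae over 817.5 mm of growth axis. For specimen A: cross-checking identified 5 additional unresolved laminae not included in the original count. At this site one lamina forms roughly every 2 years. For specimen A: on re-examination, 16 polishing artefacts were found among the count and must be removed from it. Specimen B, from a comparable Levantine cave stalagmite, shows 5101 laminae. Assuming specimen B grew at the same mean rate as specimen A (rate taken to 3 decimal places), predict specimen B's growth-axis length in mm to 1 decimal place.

Specimen A: true lamina count = 3739 − 16 + 5 = 3728.
Specimen A: 3728 laminae at 2 years each span 3728 × 2 = 7456 years.
A: 817.5 mm over 7456 years gives 817.5 / 7456 ≈ 0.110 mm/year.
Specimen B: multiplying by 2 years per lamina: 5101 × 2 = 10202 years. B's length ≈ 0.110 × 10202 = 1122.2 mm.

1122.2 mm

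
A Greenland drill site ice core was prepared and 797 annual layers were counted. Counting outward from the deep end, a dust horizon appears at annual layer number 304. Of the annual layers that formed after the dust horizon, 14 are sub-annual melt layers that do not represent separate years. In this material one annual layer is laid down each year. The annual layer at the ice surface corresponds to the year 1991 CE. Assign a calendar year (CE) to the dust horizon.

1512 CE

Between annual layer 304 and the ice surface there are 797 − 304 = 493 annual layers.
Excluding 14 false annual layers: 493 − 14 = 479.
Counting back 479 years from 1991 CE places the dust horizon in 1991 − 479 = 1512 CE.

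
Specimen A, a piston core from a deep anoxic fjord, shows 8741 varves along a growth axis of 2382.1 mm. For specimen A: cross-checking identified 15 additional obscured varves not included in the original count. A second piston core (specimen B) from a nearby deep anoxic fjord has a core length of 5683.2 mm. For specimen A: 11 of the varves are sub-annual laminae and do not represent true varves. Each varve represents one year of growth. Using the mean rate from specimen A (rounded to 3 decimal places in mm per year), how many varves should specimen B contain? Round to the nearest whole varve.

20894 varves

Specimen A: adjusted count: 8741 − 11 + 15 = 8745 varves.
A: 2382.1 mm over 8745 years gives 2382.1 / 8745 ≈ 0.272 mm/yr.
Specimen B: 5683.2 mm / 0.272 mm per year = 20894.12 years ≈ 20894 varves.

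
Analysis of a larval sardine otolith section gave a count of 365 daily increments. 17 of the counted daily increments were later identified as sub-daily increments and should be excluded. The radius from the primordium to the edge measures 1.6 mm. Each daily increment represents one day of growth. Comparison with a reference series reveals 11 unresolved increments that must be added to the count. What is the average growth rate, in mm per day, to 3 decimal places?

0.004 mm per day

True daily increment count = 365 − 17 + 11 = 359.
Extension rate ≈ 1.6 / 359 = 0.004 mm per day.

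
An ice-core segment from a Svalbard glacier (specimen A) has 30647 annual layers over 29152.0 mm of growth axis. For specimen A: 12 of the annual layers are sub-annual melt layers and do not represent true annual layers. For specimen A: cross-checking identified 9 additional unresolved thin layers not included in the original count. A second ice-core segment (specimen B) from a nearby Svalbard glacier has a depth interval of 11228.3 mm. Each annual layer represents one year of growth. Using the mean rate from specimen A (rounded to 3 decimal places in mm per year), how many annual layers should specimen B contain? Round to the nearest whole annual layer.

Specimen A: correcting the raw count gives 30647 − 12 + 9 = 30644 true annual layers.
A: Extension rate ≈ 29152.0 / 30644 = 0.951 mm/year.
For B, 11228.3 / 0.951 = 11806.83 years ≈ 11807 annual layers.

11807 annual layers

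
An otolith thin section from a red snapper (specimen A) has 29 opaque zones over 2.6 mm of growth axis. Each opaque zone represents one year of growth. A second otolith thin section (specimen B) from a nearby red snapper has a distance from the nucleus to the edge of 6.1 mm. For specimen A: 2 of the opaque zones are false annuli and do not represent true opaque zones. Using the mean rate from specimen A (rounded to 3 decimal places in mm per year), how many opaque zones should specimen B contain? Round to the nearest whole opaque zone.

Specimen A: adjusted count: 29 − 2 = 27 opaque zones.
A: 2.6 mm over 27 years gives 2.6 / 27 ≈ 0.096 mm/year.
B spans 6.1 / 0.096 = 63.54 years ≈ 64 opaque zones.

64 opaque zones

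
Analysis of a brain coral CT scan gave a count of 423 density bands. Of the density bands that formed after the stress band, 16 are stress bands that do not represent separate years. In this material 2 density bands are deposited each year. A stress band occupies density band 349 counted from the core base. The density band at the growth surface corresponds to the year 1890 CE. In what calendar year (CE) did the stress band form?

1861 CE

Between density band 349 and the growth surface there are 423 − 349 = 74 density bands.
Removing the 16 false density bands leaves 74 − 16 = 58 true density bands beyond the stress band.
Dividing by 2 density bands per year: 58 / 2 = 29 years.
The density band at the growth surface is 1890 CE, so the stress band dates to 1890 − 29 = 1861 CE.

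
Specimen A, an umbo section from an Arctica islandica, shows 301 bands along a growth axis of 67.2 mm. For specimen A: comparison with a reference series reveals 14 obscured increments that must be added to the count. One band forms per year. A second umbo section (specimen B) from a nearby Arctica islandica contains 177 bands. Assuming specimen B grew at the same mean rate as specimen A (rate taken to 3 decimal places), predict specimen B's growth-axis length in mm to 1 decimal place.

37.7 mm

Specimen A: correcting the raw count gives 301 + 14 = 315 true bands.
A: Extension rate ≈ 67.2 / 315 = 0.213 mm/yr.
For B, 0.213 mm/year × 177 years = 37.7 mm.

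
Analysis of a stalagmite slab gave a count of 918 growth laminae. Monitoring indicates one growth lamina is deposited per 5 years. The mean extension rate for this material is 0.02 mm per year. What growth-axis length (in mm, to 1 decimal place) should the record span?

At 5 years per growth lamina, 918 × 5 = 4590 years.
4590 years at 0.02 mm/year gives 0.02 × 4590 = 91.8 mm.

91.8 mm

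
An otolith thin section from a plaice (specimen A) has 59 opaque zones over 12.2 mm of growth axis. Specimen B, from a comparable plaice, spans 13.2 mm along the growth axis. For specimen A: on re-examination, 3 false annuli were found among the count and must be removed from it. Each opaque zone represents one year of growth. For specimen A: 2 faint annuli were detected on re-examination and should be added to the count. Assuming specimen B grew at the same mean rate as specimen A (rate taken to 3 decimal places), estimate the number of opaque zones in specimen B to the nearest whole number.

63 opaque zones

Specimen A: after corrections the count is 59 − 3 + 2 = 58 opaque zones.
A: Mean rate = 12.2 mm / 58 years ≈ 0.210 mm/year.
For B, 13.2 / 0.210 = 62.86 years ≈ 63 opaque zones.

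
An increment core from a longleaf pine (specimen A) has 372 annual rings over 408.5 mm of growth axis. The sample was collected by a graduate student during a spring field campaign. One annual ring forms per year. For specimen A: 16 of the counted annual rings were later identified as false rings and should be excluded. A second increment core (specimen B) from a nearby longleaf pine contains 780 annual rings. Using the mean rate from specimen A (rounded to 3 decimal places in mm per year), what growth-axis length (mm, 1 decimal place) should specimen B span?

894.7 mm

Specimen A: correcting the raw count gives 372 − 16 = 356 true annual rings.
A: Mean rate = 408.5 mm / 356 years ≈ 1.147 mm/year.
Length of B = 1.147 × 780 = 894.7 mm.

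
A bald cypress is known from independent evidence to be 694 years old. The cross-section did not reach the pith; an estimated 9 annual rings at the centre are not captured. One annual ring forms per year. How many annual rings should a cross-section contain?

685 annual rings

Expected annual rings over 694 years: 694.
Less the 9 uncaptured annual rings: 694 − 9 = 685.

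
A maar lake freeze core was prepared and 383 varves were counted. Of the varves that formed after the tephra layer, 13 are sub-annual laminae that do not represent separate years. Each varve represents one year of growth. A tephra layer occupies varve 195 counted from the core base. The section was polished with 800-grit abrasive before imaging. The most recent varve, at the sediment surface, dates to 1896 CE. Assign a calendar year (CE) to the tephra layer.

1721 CE

Between varve 195 and the sediment surface there are 383 − 195 = 188 varves.
Excluding 13 false varves: 188 − 13 = 175.
1896 − 175 = 1721 CE.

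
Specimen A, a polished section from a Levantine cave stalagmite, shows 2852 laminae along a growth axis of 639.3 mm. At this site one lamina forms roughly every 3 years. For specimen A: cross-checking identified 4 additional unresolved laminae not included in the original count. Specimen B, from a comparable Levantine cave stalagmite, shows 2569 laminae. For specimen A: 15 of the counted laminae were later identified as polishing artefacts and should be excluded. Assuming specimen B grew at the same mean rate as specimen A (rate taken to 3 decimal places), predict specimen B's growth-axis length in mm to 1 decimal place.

578.0 mm

Specimen A: after corrections the count is 2852 − 15 + 4 = 2841 laminae.
Specimen A: multiplying by 3 years per lamina: 2841 × 3 = 8523 years.
A: Extension rate ≈ 639.3 / 8523 = 0.075 mm per year.
Specimen B: multiplying by 3 years per lamina: 2569 × 3 = 7707 years. B's length ≈ 0.075 × 7707 = 578.0 mm.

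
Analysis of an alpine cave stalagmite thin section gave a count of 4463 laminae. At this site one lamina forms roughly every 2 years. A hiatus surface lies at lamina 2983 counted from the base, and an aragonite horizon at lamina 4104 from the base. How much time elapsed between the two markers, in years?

4104 − 2983 = 1121 laminae lie between the two events.
Multiplying by 2 years per lamina: 1121 × 2 = 2242 years.

2242 yr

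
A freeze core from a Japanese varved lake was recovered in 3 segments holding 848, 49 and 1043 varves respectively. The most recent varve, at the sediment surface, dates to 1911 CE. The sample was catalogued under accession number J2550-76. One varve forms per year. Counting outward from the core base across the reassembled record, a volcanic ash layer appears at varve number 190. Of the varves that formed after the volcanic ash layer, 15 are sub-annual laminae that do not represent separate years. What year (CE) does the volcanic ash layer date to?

Total varves = 848 + 49 + 1043 = 1940.
Between varve 190 and the sediment surface there are 1940 − 190 = 1750 varves.
Removing the 15 false varves leaves 1750 − 15 = 1735 true varves beyond the volcanic ash layer.
Counting back 1735 years from 1911 CE places the volcanic ash layer in 1911 − 1735 = 176 CE.

176 CE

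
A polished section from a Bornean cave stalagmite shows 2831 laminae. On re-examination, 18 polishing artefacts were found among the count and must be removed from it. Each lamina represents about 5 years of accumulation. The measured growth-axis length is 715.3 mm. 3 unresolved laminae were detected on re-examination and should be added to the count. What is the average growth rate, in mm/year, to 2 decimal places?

True lamina count = 2831 − 18 + 3 = 2816.
Multiplying by 5 years per lamina: 2816 × 5 = 14080 years.
715.3 mm over 14080 years gives 715.3 / 14080 ≈ 0.05 mm/year.

0.05 mm/year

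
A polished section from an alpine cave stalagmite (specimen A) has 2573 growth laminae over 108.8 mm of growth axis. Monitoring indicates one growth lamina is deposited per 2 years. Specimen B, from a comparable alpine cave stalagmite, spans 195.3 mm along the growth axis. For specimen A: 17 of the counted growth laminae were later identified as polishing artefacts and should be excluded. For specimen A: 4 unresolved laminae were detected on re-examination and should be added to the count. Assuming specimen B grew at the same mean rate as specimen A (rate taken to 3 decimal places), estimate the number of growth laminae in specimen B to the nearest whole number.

Specimen A: after corrections the count is 2573 − 17 + 4 = 2560 growth laminae.
Specimen A: at 2 years per growth lamina, 2560 × 2 = 5120 years.
A: 108.8 mm over 5120 years gives 108.8 / 5120 ≈ 0.021 mm/year.
Specimen B: 195.3 mm / 0.021 mm per year = 9300.00 years; at 2 years per growth lamina that is 9300.00 / 2 ≈ 4650 growth laminae.

4650 growth laminae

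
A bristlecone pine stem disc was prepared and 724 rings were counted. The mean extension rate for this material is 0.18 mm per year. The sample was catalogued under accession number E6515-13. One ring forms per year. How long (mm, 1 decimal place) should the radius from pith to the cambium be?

130.3 mm

724 years of growth are recorded.
Predicted length = 0.18 mm/year × 724 years = 130.3 mm.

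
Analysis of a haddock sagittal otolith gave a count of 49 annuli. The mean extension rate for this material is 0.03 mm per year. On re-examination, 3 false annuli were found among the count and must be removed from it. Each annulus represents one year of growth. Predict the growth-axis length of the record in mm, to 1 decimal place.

After corrections the count is 49 − 3 = 46 annuli.
Length ≈ 0.03 × 46 = 1.4 mm.

1.4 mm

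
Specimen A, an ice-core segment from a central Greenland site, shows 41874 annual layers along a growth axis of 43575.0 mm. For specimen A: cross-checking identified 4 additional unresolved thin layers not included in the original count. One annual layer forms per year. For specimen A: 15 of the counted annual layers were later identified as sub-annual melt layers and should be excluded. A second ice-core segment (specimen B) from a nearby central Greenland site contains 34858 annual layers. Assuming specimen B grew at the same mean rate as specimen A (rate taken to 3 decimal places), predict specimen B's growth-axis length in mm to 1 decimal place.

Specimen A: after corrections the count is 41874 − 15 + 4 = 41863 annual layers.
A: Mean rate = 43575.0 mm / 41863 years ≈ 1.041 mm/year.
B's length ≈ 1.041 × 34858 = 36287.2 mm.

36287.2 mm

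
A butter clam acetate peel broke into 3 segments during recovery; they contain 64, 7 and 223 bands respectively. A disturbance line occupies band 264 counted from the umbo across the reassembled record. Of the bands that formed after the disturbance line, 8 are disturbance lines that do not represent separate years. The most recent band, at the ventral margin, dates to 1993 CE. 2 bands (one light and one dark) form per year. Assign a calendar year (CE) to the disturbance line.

Total bands = 64 + 7 + 223 = 294.
The disturbance line sits at band 264 from the umbo, so 294 − 264 = 30 bands formed after it.
Removing the 8 false bands leaves 30 − 8 = 22 true bands beyond the disturbance line.
With 2 bands per year, 22 / 2 = 11 years.
1993 − 11 = 1982 CE.

1982 CE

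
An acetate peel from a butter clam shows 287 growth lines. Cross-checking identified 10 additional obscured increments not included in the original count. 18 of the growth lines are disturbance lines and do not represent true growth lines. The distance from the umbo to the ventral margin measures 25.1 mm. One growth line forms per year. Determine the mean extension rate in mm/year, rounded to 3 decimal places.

0.090 mm/year

Adjusted count: 287 − 18 + 10 = 279 growth lines.
Mean rate = 25.1 mm / 279 years ≈ 0.090 mm/year.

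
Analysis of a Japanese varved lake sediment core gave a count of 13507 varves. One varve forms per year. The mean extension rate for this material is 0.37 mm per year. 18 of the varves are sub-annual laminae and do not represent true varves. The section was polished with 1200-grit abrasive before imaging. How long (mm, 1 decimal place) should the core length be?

After corrections the count is 13507 − 18 = 13489 varves.
Length ≈ 0.37 × 13489 = 4990.9 mm.

4990.9 mm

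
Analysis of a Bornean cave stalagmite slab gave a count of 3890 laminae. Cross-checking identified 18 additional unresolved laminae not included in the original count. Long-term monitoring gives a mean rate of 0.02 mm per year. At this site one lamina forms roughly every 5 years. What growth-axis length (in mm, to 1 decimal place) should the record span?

390.8 mm

True lamina count = 3890 + 18 = 3908.
3908 laminae at 5 years each span 3908 × 5 = 19540 years.
19540 years at 0.02 mm/year gives 0.02 × 19540 = 390.8 mm.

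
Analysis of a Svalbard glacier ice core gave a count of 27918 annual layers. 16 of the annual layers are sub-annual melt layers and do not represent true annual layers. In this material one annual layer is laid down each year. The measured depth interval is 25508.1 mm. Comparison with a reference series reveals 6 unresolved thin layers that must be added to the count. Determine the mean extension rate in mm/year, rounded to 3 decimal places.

True annual layer count = 27918 − 16 + 6 = 27908.
25508.1 mm over 27908 years gives 25508.1 / 27908 ≈ 0.914 mm/year.

0.914 mm/year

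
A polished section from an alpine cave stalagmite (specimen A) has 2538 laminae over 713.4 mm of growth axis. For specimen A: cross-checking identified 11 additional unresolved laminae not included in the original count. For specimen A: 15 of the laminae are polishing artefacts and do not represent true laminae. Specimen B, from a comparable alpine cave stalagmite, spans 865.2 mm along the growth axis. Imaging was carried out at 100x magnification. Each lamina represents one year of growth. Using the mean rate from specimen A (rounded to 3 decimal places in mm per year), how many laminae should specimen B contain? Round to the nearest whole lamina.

Specimen A: after corrections the count is 2538 − 15 + 11 = 2534 laminae.
A: Mean rate = 713.4 mm / 2534 years ≈ 0.282 mm/year.
B spans 865.2 / 0.282 = 3068.09 years ≈ 3068 laminae.

3068 laminae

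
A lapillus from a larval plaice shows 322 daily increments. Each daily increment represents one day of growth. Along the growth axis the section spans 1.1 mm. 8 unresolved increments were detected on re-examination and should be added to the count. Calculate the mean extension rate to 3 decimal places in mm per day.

After corrections the count is 322 + 8 = 330 daily increments.
Extension rate ≈ 1.1 / 330 = 0.003 mm per day.

0.003 mm per day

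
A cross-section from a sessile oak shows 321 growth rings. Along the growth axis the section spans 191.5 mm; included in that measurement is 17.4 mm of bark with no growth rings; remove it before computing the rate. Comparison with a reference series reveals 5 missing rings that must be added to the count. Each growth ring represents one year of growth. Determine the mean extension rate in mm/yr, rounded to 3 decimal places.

0.534 mm/yr

Correcting the raw count gives 321 + 5 = 326 true growth rings.
The growth record spans 191.5 − 17.4 = 174.1 mm.
Extension rate ≈ 174.1 / 326 = 0.534 mm/yr.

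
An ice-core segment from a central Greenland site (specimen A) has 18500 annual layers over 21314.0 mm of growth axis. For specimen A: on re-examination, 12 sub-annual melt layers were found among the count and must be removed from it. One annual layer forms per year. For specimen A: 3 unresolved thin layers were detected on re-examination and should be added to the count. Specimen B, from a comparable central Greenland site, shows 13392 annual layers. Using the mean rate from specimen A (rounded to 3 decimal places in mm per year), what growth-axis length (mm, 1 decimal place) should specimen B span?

Specimen A: true annual layer count = 18500 − 12 + 3 = 18491.
A: Mean rate = 21314.0 mm / 18491 years ≈ 1.153 mm/year.
B's length ≈ 1.153 × 13392 = 15441.0 mm.

15441.0 mm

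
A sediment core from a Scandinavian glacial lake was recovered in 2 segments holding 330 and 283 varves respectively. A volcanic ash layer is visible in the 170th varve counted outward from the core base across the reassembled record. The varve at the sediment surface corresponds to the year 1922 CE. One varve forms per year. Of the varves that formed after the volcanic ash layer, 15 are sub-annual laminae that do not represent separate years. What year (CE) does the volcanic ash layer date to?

1494 CE

Total varves = 330 + 283 = 613.
613 − 170 = 443 varves lie beyond the volcanic ash layer toward the sediment surface.
Removing the 15 false varves leaves 443 − 15 = 428 true varves beyond the volcanic ash layer.
1922 − 428 = 1494 CE.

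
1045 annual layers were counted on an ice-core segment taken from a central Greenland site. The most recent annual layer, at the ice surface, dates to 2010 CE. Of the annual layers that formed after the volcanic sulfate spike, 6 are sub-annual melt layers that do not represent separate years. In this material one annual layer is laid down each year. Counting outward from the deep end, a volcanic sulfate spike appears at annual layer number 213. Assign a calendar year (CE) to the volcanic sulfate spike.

Between annual layer 213 and the ice surface there are 1045 − 213 = 832 annual layers.
Excluding 6 false annual layers: 832 − 6 = 826.
The annual layer at the ice surface is 2010 CE, so the volcanic sulfate spike dates to 2010 − 826 = 1184 CE.

1184 CE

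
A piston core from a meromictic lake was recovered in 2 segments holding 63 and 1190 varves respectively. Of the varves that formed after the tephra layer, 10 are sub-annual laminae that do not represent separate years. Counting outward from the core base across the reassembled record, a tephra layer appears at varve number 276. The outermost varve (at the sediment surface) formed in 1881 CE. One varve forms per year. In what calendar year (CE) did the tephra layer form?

Total varves = 63 + 1190 = 1253.
1253 − 276 = 977 varves lie beyond the tephra layer toward the sediment surface.
Excluding 10 false varves: 977 − 10 = 967.
1881 − 967 = 914 CE.

914 CE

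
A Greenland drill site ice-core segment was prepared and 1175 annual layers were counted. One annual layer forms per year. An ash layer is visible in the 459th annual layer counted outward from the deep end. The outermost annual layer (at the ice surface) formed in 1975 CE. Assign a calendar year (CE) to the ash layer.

1175 − 459 = 716 annual layers lie beyond the ash layer toward the ice surface.
Counting back 716 years from 1975 CE places the ash layer in 1975 − 716 = 1259 CE.

1259 CE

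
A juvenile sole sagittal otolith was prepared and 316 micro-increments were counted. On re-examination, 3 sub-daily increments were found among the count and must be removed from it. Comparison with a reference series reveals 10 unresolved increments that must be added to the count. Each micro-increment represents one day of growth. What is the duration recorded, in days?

After corrections the count is 316 − 3 + 10 = 323 micro-increments.
At one micro-increment per day, that is 323 days.

323 days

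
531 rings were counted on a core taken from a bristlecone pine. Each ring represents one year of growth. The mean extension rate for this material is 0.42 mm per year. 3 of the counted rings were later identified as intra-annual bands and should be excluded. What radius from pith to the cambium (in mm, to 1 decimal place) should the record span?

True ring count = 531 − 3 = 528.
528 years at 0.42 mm/year gives 0.42 × 528 = 221.8 mm.

221.8 mm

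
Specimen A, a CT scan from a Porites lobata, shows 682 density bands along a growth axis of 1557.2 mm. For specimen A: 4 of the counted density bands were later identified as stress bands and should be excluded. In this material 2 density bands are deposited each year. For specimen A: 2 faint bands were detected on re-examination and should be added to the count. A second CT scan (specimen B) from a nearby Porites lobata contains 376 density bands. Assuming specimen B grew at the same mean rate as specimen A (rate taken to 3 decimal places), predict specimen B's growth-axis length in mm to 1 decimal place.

861.0 mm

Specimen A: adjusted count: 682 − 4 + 2 = 680 density bands.
Specimen A: dividing by 2 density bands per year: 680 / 2 = 340 years.
A: 1557.2 mm over 340 years gives 1557.2 / 340 ≈ 4.580 mm per year.
Specimen B: dividing by 2 density bands per year: 376 / 2 = 188 years. For B, 4.580 mm/year × 188 years = 861.0 mm.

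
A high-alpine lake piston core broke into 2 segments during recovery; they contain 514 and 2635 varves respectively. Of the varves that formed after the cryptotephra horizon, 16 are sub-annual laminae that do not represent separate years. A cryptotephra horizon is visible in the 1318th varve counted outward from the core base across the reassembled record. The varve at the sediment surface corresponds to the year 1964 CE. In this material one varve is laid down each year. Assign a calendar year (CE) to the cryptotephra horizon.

Total varves = 514 + 2635 = 3149.
The cryptotephra horizon sits at varve 1318 from the core base, so 3149 − 1318 = 1831 varves formed after it.
Excluding 16 false varves: 1831 − 16 = 1815.
1964 − 1815 = 149 CE.

149 CE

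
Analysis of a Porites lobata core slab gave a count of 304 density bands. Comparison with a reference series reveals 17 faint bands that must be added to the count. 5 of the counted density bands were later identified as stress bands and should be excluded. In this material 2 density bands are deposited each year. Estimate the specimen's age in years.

158 years

After corrections the count is 304 − 5 + 17 = 316 density bands.
316 density bands at 2 per year is 316 / 2 = 158 years.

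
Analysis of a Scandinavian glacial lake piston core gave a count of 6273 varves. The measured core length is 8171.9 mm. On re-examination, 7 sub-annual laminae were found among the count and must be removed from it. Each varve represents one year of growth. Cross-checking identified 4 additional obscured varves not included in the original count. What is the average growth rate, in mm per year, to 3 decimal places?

Correcting the raw count gives 6273 − 7 + 4 = 6270 true varves.
Mean rate = 8171.9 mm / 6270 years ≈ 1.303 mm per year.

1.303 mm per year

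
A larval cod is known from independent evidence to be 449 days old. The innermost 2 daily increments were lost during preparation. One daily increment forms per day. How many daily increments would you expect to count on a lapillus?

447 daily increments

One daily increment per day gives 449 daily increments over 449 days.
Less the 2 uncaptured daily increments: 449 − 2 = 447.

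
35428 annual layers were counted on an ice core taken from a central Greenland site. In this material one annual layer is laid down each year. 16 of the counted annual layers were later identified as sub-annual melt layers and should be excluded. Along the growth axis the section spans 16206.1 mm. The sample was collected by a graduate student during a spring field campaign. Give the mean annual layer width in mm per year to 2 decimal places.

True annual layer count = 35428 − 16 = 35412.
Mean rate = 16206.1 mm / 35412 years ≈ 0.46 mm per year.

0.46 mm per year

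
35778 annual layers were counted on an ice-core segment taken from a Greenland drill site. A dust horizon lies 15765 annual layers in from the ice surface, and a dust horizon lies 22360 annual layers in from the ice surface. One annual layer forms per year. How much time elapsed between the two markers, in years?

Separation: 22360 − 15765 = 6595 annual layers.
One annual layer per year makes the interval 6595 years.

6595 years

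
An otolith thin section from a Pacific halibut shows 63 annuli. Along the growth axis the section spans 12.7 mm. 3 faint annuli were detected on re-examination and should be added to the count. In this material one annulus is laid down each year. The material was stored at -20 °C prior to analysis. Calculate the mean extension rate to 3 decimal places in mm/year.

After corrections the count is 63 + 3 = 66 annuli.
Extension rate ≈ 12.7 / 66 = 0.192 mm/year.

0.192 mm/year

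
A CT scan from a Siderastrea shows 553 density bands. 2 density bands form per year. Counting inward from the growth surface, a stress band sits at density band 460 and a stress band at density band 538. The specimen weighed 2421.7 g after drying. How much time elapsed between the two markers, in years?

39 years

Separation: 538 − 460 = 78 density bands.
Dividing by 2 density bands per year: 78 / 2 = 39 years.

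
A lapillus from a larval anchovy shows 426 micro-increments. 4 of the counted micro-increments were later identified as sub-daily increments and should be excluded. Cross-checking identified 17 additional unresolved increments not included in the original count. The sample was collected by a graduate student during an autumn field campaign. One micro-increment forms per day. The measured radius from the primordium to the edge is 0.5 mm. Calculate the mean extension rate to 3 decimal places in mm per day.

Correcting the raw count gives 426 − 4 + 17 = 439 true micro-increments.
0.5 mm over 439 days gives 0.5 / 439 ≈ 0.001 mm per day.

0.001 mm per day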